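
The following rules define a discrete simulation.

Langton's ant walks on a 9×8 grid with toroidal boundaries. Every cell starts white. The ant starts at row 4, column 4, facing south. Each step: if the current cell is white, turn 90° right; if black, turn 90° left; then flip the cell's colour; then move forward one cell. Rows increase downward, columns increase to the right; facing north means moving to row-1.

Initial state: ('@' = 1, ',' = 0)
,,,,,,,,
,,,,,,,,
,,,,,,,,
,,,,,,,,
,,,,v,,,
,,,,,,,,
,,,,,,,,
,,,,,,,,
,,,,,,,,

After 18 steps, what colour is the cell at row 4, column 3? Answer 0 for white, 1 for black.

1

step 0: ,,,,,,,,
,,,,,,,,
,,,,,,,,
,,,,,,,,
,,,,v,,,
,,,,,,,,
,,,,,,,,
,,,,,,,,
,,,,,,,,
step 1: ,,,,,,,,
,,,,,,,,
,,,,,,,,
,,,,,,,,
,,,<@,,,
,,,,,,,,
,,,,,,,,
,,,,,,,,
,,,,,,,,
step 2: ,,,,,,,,
,,,,,,,,
,,,,,,,,
,,,^,,,,
,,,@@,,,
,,,,,,,,
,,,,,,,,
,,,,,,,,
,,,,,,,,
step 3: ,,,,,,,,
,,,,,,,,
,,,,,,,,
,,,@>,,,
,,,@@,,,
,,,,,,,,
,,,,,,,,
,,,,,,,,
,,,,,,,,
step 4: ,,,,,,,,
,,,,,,,,
,,,,,,,,
,,,@@,,,
,,,@v,,,
,,,,,,,,
,,,,,,,,
,,,,,,,,
,,,,,,,,
step 5: ,,,,,,,,
,,,,,,,,
,,,,,,,,
,,,@@,,,
,,,@,>,,
,,,,,,,,
,,,,,,,,
,,,,,,,,
,,,,,,,,
step 6: ,,,,,,,,
,,,,,,,,
,,,,,,,,
,,,@@,,,
,,,@,@,,
,,,,,v,,
,,,,,,,,
,,,,,,,,
,,,,,,,,
step 7: ,,,,,,,,
,,,,,,,,
,,,,,,,,
,,,@@,,,
,,,@,@,,
,,,,<@,,
,,,,,,,,
,,,,,,,,
,,,,,,,,
step 8: ,,,,,,,,
,,,,,,,,
,,,,,,,,
,,,@@,,,
,,,@^@,,
,,,,@@,,
,,,,,,,,
,,,,,,,,
,,,,,,,,
step 9: ,,,,,,,,
,,,,,,,,
,,,,,,,,
,,,@@,,,
,,,@@>,,
,,,,@@,,
,,,,,,,,
,,,,,,,,
,,,,,,,,
step 10: ,,,,,,,,
,,,,,,,,
,,,,,,,,
,,,@@^,,
,,,@@,,,
,,,,@@,,
,,,,,,,,
,,,,,,,,
,,,,,,,,
step 11: ,,,,,,,,
,,,,,,,,
,,,,,,,,
,,,@@@>,
,,,@@,,,
,,,,@@,,
,,,,,,,,
,,,,,,,,
,,,,,,,,
step 12: ,,,,,,,,
,,,,,,,,
,,,,,,,,
,,,@@@@,
,,,@@,v,
,,,,@@,,
,,,,,,,,
,,,,,,,,
,,,,,,,,
step 13: ,,,,,,,,
,,,,,,,,
,,,,,,,,
,,,@@@@,
,,,@@<@,
,,,,@@,,
,,,,,,,,
,,,,,,,,
,,,,,,,,
step 14: ,,,,,,,,
,,,,,,,,
,,,,,,,,
,,,@@^@,
,,,@@@@,
,,,,@@,,
,,,,,,,,
,,,,,,,,
,,,,,,,,
step 15: ,,,,,,,,
,,,,,,,,
,,,,,,,,
,,,@<,@,
,,,@@@@,
,,,,@@,,
,,,,,,,,
,,,,,,,,
,,,,,,,,
step 16: ,,,,,,,,
,,,,,,,,
,,,,,,,,
,,,@,,@,
,,,@v@@,
,,,,@@,,
,,,,,,,,
,,,,,,,,
,,,,,,,,
step 17: ,,,,,,,,
,,,,,,,,
,,,,,,,,
,,,@,,@,
,,,@,>@,
,,,,@@,,
,,,,,,,,
,,,,,,,,
,,,,,,,,
step 18: ,,,,,,,,
,,,,,,,,
,,,,,,,,
,,,@,^@,
,,,@,,@,
,,,,@@,,
,,,,,,,,
,,,,,,,,
,,,,,,,,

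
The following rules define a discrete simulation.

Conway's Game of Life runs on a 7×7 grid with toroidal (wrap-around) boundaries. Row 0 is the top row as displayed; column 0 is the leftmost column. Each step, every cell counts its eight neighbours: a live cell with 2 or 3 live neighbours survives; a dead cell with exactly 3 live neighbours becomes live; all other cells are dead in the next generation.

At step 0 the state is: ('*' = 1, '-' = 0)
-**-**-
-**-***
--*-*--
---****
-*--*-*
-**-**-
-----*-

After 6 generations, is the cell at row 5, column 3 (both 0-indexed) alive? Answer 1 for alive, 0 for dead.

[0] -**-**-
-**-***
--*-*--
---****
-*--*-*
-**-**-
-----*-
[1] ***----
*-----*
***----
*-*---*
-*----*
*****-*
------*
[2] -*-----
------*
--*----
--*---*
-------
-***--*
-----**
[3] *----**
-------
-------
-------
**-*---
*-*--**
-*---**
[4] *----*-
------*
-------
-------
***----
--*-**-
-*--*--
[5] *----**
------*
-------
-*-----
-***---
*-*-**-
-*-**-*
[6] ----*--
*----**
-------
-*-----
*--**--
*----**
-***---

0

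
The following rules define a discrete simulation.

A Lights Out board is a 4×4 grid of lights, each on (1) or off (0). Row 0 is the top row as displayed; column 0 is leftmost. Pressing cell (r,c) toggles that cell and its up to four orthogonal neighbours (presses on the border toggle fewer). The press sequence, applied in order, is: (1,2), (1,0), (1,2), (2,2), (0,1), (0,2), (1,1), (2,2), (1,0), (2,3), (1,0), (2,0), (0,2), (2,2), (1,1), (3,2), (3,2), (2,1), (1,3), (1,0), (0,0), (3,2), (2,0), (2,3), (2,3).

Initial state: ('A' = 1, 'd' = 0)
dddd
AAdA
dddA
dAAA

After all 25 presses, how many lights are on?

8

0) dddd
AAdA
dddA
dAAA
1) ddAd
AdAd
ddAA
dAAA
2) AdAd
dAAd
AdAA
dAAA
3) Addd
dddA
AddA
dAAA
4) Addd
ddAA
AAAd
dAdA
5) dAAd
dAAA
AAAd
dAdA
6) dddA
dAdA
AAAd
dAdA
7) dAdA
AdAA
AdAd
dAdA
8) dAdA
AddA
AAdA
dAAA
9) AAdA
dAdA
dAdA
dAAA
10) AAdA
dAdd
dAAd
dAAd
11) dAdA
Addd
AAAd
dAAd
12) dAdA
dddd
ddAd
AAAd
13) ddAd
ddAd
ddAd
AAAd
14) ddAd
dddd
dAdA
AAdd
15) dAAd
AAAd
dddA
AAdd
16) dAAd
AAAd
ddAA
AdAA
17) dAAd
AAAd
dddA
AAdd
18) dAAd
AdAd
AAAA
Addd
19) dAAA
AddA
AAAd
Addd
20) AAAA
dAdA
dAAd
Addd
21) ddAA
AAdA
dAAd
Addd
22) ddAA
AAdA
dAdd
AAAA
23) ddAA
dAdA
Addd
dAAA
24) ddAA
dAdd
AdAA
dAAd
25) ddAA
dAdA
Addd
dAAA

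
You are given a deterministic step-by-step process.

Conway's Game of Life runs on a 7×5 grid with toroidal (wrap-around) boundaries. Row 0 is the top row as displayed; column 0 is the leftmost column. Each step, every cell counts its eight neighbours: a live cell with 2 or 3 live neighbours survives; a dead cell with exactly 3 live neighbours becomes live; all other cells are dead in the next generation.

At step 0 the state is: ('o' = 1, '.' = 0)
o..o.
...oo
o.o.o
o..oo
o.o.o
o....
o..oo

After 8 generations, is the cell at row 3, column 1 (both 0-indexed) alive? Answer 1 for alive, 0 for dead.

step 0: o..o.
...oo
o.o.o
o..oo
o.o.o
o....
o..oo
step 1: o.o..
.oo..
.oo..
..o..
.....
.....
oo.o.
step 2: o..oo
o..o.
...o.
.oo..
.....
.....
ooo.o
step 3: .....
o.oo.
.o.oo
..o..
.....
oo...
.oo..
step 4: ...o.
oooo.
oo..o
..oo.
.o...
ooo..
ooo..
step 5: ...o.
...o.
.....
..ooo
o..o.
.....
o..oo
step 6: ..oo.
.....
..o.o
..ooo
..oo.
o..o.
...oo
step 7: ..ooo
..o..
..o.o
.o..o
.o...
.....
.....
step 8: ..oo.
.oo.o
ooo..
.ooo.
o....
.....
...o.

1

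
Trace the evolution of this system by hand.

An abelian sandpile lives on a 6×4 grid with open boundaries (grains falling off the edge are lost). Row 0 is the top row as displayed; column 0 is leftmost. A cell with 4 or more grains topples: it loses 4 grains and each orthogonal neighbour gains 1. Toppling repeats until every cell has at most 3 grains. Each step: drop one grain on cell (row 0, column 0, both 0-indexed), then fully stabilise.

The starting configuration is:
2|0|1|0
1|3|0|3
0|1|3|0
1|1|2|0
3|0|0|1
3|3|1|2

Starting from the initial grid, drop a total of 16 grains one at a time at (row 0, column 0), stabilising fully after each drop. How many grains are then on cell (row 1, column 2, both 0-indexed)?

[0] 2|0|1|0
1|3|0|3
0|1|3|0
1|1|2|0
3|0|0|1
3|3|1|2
[1] 3|0|1|0
1|3|0|3
0|1|3|0
1|1|2|0
3|0|0|1
3|3|1|2
[2] 0|1|1|0
2|3|0|3
0|1|3|0
1|1|2|0
3|0|0|1
3|3|1|2
[3] 1|1|1|0
2|3|0|3
0|1|3|0
1|1|2|0
3|0|0|1
3|3|1|2
[4] 2|1|1|0
2|3|0|3
0|1|3|0
1|1|2|0
3|0|0|1
3|3|1|2
[5] 3|1|1|0
2|3|0|3
0|1|3|0
1|1|2|0
3|0|0|1
3|3|1|2
[6] 0|2|1|0
3|3|0|3
0|1|3|0
1|1|2|0
3|0|0|1
3|3|1|2
[7] 1|2|1|0
3|3|0|3
0|1|3|0
1|1|2|0
3|0|0|1
3|3|1|2
[8] 2|2|1|0
3|3|0|3
0|1|3|0
1|1|2|0
3|0|0|1
3|3|1|2
[9] 3|2|1|0
3|3|0|3
0|1|3|0
1|1|2|0
3|0|0|1
3|3|1|2
[10] 2|0|2|0
1|1|1|3
1|2|3|0
1|1|2|0
3|0|0|1
3|3|1|2
[11] 3|0|2|0
1|1|1|3
1|2|3|0
1|1|2|0
3|0|0|1
3|3|1|2
[12] 0|1|2|0
2|1|1|3
1|2|3|0
1|1|2|0
3|0|0|1
3|3|1|2
[13] 1|1|2|0
2|1|1|3
1|2|3|0
1|1|2|0
3|0|0|1
3|3|1|2
[14] 2|1|2|0
2|1|1|3
1|2|3|0
1|1|2|0
3|0|0|1
3|3|1|2
[15] 3|1|2|0
2|1|1|3
1|2|3|0
1|1|2|0
3|0|0|1
3|3|1|2
[16] 0|2|2|0
3|1|1|3
1|2|3|0
1|1|2|0
3|0|0|1
3|3|1|2

1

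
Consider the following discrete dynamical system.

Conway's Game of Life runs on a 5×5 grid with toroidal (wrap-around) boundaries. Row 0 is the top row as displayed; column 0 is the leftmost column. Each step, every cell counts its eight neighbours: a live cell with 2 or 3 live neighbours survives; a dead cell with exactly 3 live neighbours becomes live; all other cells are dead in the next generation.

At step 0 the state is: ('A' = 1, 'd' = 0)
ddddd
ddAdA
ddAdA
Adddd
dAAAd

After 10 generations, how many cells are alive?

k=0  ddddd
ddAdA
ddAdA
Adddd
dAAAd
k=1  dAddd
ddddd
AAddA
AdddA
dAAdd
k=2  dAAdd
dAddd
dAddA
ddAAA
dAAdd
k=3  Adddd
dAddd
dAddA
ddddA
Adddd
k=4  AAddd
dAddd
ddddd
ddddA
AdddA
k=5  dAddA
AAddd
ddddd
AdddA
dAddA
k=6  dAAdA
AAddd
dAddA
AdddA
dAdAA
k=7  ddddA
dddAA
dAddA
dAAdd
dAddd
k=8  AddAA
dddAA
dAddA
dAAdd
AAAdd
k=9  ddddd
ddAdd
dAddA
dddAd
ddddd
k=10  ddddd
ddddd
ddAAd
ddddd
ddddd

2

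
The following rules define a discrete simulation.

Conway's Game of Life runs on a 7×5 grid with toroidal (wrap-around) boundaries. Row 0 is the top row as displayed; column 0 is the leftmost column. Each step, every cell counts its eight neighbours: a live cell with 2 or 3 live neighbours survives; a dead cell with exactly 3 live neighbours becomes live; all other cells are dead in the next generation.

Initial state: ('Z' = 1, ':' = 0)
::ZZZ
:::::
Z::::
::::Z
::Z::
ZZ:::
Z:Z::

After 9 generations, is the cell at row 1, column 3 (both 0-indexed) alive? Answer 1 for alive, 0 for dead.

1

step 0: ::ZZZ
:::::
Z::::
::::Z
::Z::
ZZ:::
Z:Z::
step 1: :ZZZZ
:::ZZ
:::::
:::::
ZZ:::
Z:Z::
Z:Z::
step 2: :Z:::
Z:::Z
:::::
:::::
ZZ:::
Z:Z:Z
Z::::
step 3: :Z::Z
Z::::
:::::
:::::
ZZ::Z
::::Z
Z:::Z
step 4: :Z::Z
Z::::
:::::
Z::::
Z:::Z
:Z:Z:
:::ZZ
step 5: :::ZZ
Z::::
:::::
Z:::Z
ZZ::Z
::ZZ:
:::ZZ
step 6: Z::Z:
::::Z
Z:::Z
:Z::Z
:ZZ::
:ZZ::
:::::
step 7: ::::Z
:::Z:
:::ZZ
:ZZZZ
:::Z:
:ZZ::
:ZZ::
step 8: ::ZZ:
:::Z:
Z::::
Z::::
Z:::Z
:Z:Z:
ZZZZ:
step 9: :::::
::ZZZ
::::Z
ZZ:::
ZZ::Z
:::Z:
Z::::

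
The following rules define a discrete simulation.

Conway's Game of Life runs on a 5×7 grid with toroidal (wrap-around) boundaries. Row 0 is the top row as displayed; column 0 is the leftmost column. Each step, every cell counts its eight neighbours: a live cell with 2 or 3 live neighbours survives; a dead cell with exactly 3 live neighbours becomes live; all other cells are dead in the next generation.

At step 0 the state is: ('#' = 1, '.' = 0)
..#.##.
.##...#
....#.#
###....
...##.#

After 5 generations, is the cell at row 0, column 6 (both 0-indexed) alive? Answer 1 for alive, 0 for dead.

0

gen 0: ..#.##.
.##...#
....#.#
###....
...##.#
gen 1: ###.#.#
###.#.#
...#.##
###.#.#
#...#.#
gen 2: ..#.#..
....#..
.......
.##.#..
....#..
gen 3: ....##.
...#...
...#...
...#...
.##.##.
gen 4: ..#..#.
...#...
..###..
...#...
..#..#.
gen 5: ..###..
.......
..#.#..
.......
..###..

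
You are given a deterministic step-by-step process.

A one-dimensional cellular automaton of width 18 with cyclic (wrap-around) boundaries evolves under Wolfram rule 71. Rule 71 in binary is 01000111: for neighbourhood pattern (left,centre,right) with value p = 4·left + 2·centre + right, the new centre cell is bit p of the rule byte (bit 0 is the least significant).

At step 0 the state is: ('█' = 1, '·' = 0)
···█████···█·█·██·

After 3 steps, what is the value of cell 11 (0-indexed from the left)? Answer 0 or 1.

k=0  ···█████···█·█·██·
k=1  ███····█·███·█··█·
k=2  ··█·████···█·█·██·
k=3  ███····█·███·█··█·

1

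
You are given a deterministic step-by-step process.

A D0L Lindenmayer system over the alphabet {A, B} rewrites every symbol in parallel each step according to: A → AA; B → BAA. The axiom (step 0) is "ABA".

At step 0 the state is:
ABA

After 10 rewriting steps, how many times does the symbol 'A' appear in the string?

4094

k=0  ABA
k=1  AABAAAA
k=2  AAAABAAAAAAAAAA
k=3  AAAAAAAABAAAAAAAAAAAAAAAAAAAAAA
k=4  AAAAAAAAAAAAAAAABAAAAAAAAAAAAAAAAAAAAAAAAAAAAAAAAAAAAAAAAAAAAAA
k=5  AAAAAAAAAAAAAAAAAAAAAAAAAAAAAAAABAAAAAAAAAAAAAAAAAAAAAAAAA…AAAAAAAAAAAAAAAAAAAAAAAAAAAAAAAAAAAAAAAAAAAAAAAAAAAAAAAAAA  (len 127)
k=6  AAAAAAAAAAAAAAAAAAAAAAAAAAAAAAAAAAAAAAAAAAAAAAAAAAAAAAAAAA…AAAAAAAAAAAAAAAAAAAAAAAAAAAAAAAAAAAAAAAAAAAAAAAAAAAAAAAAAA  (len 255)
k=7  AAAAAAAAAAAAAAAAAAAAAAAAAAAAAAAAAAAAAAAAAAAAAAAAAAAAAAAAAA…AAAAAAAAAAAAAAAAAAAAAAAAAAAAAAAAAAAAAAAAAAAAAAAAAAAAAAAAAA  (len 511)
k=8  AAAAAAAAAAAAAAAAAAAAAAAAAAAAAAAAAAAAAAAAAAAAAAAAAAAAAAAAAA…AAAAAAAAAAAAAAAAAAAAAAAAAAAAAAAAAAAAAAAAAAAAAAAAAAAAAAAAAA  (len 1023)
k=9  AAAAAAAAAAAAAAAAAAAAAAAAAAAAAAAAAAAAAAAAAAAAAAAAAAAAAAAAAA…AAAAAAAAAAAAAAAAAAAAAAAAAAAAAAAAAAAAAAAAAAAAAAAAAAAAAAAAAA  (len 2047)
k=10  AAAAAAAAAAAAAAAAAAAAAAAAAAAAAAAAAAAAAAAAAAAAAAAAAAAAAAAAAA…AAAAAAAAAAAAAAAAAAAAAAAAAAAAAAAAAAAAAAAAAAAAAAAAAAAAAAAAAA  (len 4095)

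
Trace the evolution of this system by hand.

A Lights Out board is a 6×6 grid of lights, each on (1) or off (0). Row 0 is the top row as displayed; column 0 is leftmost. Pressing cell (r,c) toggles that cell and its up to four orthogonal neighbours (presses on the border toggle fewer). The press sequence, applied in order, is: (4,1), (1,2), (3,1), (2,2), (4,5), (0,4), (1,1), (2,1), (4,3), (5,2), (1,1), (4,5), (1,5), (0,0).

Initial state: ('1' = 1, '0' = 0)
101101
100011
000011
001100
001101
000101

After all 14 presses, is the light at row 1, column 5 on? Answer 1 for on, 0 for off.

0

gen 0: 101101
100011
000011
001100
001101
000101
gen 1: 101101
100011
000011
011100
110101
010101
gen 2: 100101
111111
001011
011100
110101
010101
gen 3: 100101
111111
011011
100100
100101
010101
gen 4: 100101
110111
000111
101100
100101
010101
gen 5: 100101
110111
000111
101101
100110
010100
gen 6: 100010
110101
000111
101101
100110
010100
gen 7: 110010
001101
010111
101101
100110
010100
gen 8: 110010
011101
101111
111101
100110
010100
gen 9: 110010
011101
101111
111001
101000
010000
gen 10: 110010
011101
101111
111001
100000
001100
gen 11: 100010
100101
111111
111001
100000
001100
gen 12: 100010
100101
111111
111000
100011
001101
gen 13: 100011
100110
111110
111000
100011
001101
gen 14: 010011
000110
111110
111000
100011
001101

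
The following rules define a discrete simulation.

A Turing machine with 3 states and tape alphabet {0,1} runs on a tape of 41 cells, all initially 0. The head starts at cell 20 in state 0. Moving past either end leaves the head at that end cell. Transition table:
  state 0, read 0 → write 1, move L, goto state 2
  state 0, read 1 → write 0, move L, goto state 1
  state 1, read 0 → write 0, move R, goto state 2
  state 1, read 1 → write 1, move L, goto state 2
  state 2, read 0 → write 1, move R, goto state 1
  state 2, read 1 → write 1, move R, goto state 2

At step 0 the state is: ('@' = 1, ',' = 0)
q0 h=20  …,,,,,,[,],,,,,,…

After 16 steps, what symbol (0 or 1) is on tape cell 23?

k=0  q0 h=20  …,,,,,,[,],,,,,,…
k=1  q2 h=19  …,,,,,,[,]@,,,,,…
k=2  q1 h=20  …,,,,,@[@],,,,,,…
k=3  q2 h=19  …,,,,,,[@]@,,,,,…
k=4  q2 h=20  …,,,,,@[@],,,,,,…
k=5  q2 h=21  …,,,,@@[,],,,,,,…
k=6  q1 h=22  …,,,@@@[,],,,,,,…
k=7  q2 h=23  …,,@@@,[,],,,,,,…
k=8  q1 h=24  …,@@@,@[,],,,,,,…
k=9  q2 h=25  …@@@,@,[,],,,,,,…
k=10  q1 h=26  …@@,@,@[,],,,,,,…
k=11  q2 h=27  …@,@,@,[,],,,,,,…
k=12  q1 h=28  …,@,@,@[,],,,,,,…
k=13  q2 h=29  …@,@,@,[,],,,,,,…
k=14  q1 h=30  …,@,@,@[,],,,,,,…
k=15  q2 h=31  …@,@,@,[,],,,,,,…
k=16  q1 h=32  …,@,@,@[,],,,,,,…

1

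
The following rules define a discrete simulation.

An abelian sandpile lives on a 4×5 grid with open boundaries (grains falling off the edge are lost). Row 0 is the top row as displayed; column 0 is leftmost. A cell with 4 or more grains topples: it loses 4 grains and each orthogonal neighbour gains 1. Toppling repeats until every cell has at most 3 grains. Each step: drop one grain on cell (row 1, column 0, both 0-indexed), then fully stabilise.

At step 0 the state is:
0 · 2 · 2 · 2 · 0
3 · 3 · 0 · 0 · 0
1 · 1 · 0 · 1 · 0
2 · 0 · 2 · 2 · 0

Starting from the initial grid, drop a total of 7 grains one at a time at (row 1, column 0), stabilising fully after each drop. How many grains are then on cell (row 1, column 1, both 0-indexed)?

[0] 0 · 2 · 2 · 2 · 0
3 · 3 · 0 · 0 · 0
1 · 1 · 0 · 1 · 0
2 · 0 · 2 · 2 · 0
[1] 1 · 3 · 2 · 2 · 0
1 · 0 · 1 · 0 · 0
2 · 2 · 0 · 1 · 0
2 · 0 · 2 · 2 · 0
[2] 1 · 3 · 2 · 2 · 0
2 · 0 · 1 · 0 · 0
2 · 2 · 0 · 1 · 0
2 · 0 · 2 · 2 · 0
[3] 1 · 3 · 2 · 2 · 0
3 · 0 · 1 · 0 · 0
2 · 2 · 0 · 1 · 0
2 · 0 · 2 · 2 · 0
[4] 2 · 3 · 2 · 2 · 0
0 · 1 · 1 · 0 · 0
3 · 2 · 0 · 1 · 0
2 · 0 · 2 · 2 · 0
[5] 2 · 3 · 2 · 2 · 0
1 · 1 · 1 · 0 · 0
3 · 2 · 0 · 1 · 0
2 · 0 · 2 · 2 · 0
[6] 2 · 3 · 2 · 2 · 0
2 · 1 · 1 · 0 · 0
3 · 2 · 0 · 1 · 0
2 · 0 · 2 · 2 · 0
[7] 2 · 3 · 2 · 2 · 0
3 · 1 · 1 · 0 · 0
3 · 2 · 0 · 1 · 0
2 · 0 · 2 · 2 · 0

1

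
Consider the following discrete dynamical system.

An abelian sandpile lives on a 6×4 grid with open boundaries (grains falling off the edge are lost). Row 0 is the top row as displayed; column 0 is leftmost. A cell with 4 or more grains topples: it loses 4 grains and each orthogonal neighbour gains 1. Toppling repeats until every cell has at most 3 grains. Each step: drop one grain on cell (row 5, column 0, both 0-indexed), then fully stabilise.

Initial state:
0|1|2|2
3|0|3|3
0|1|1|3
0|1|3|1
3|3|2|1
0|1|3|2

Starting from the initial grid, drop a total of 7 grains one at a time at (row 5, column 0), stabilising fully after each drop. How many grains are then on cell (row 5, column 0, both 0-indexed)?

[0] 0|1|2|2
3|0|3|3
0|1|1|3
0|1|3|1
3|3|2|1
0|1|3|2
[1] 0|1|2|2
3|0|3|3
0|1|1|3
0|1|3|1
3|3|2|1
1|1|3|2
[2] 0|1|2|2
3|0|3|3
0|1|1|3
0|1|3|1
3|3|2|1
2|1|3|2
[3] 0|1|2|2
3|0|3|3
0|1|1|3
0|1|3|1
3|3|2|1
3|1|3|2
[4] 0|1|2|2
3|0|3|3
0|1|1|3
1|2|3|1
1|0|3|1
1|3|3|2
[5] 0|1|2|2
3|0|3|3
0|1|1|3
1|2|3|1
1|0|3|1
2|3|3|2
[6] 0|1|2|2
3|0|3|3
0|1|1|3
1|2|3|1
1|0|3|1
3|3|3|2
[7] 0|1|2|2
3|0|3|3
0|1|2|3
1|3|0|2
2|2|1|2
1|1|1|3

1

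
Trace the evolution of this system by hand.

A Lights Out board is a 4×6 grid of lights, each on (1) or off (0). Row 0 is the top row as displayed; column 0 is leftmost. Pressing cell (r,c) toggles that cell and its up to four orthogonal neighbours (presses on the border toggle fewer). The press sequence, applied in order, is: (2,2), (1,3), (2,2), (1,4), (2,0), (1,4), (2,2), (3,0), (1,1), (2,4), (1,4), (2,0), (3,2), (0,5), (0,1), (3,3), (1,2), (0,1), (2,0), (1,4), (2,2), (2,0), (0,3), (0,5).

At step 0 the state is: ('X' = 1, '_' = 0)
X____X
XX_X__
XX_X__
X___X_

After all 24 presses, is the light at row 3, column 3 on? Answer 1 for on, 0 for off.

[0] X____X
XX_X__
XX_X__
X___X_
[1] X____X
XXXX__
X_X___
X_X_X_
[2] X__X_X
XX__X_
X_XX__
X_X_X_
[3] X__X_X
XXX_X_
XX____
X___X_
[4] X__XXX
XXXX_X
XX__X_
X___X_
[5] X__XXX
_XXX_X
____X_
____X_
[6] X__X_X
_XX_X_
______
____X_
[7] X__X_X
_X__X_
_XXX__
__X_X_
[8] X__X_X
_X__X_
XXXX__
XXX_X_
[9] XX_X_X
X_X_X_
X_XX__
XXX_X_
[10] XX_X_X
X_X___
X_X_XX
XXX___
[11] XX_XXX
X_XXXX
X_X__X
XXX___
[12] XX_XXX
__XXXX
_XX__X
_XX___
[13] XX_XXX
__XXXX
_X___X
___X__
[14] XX_X__
__XXX_
_X___X
___X__
[15] __XX__
_XXXX_
_X___X
___X__
[16] __XX__
_XXXX_
_X_X_X
__X_X_
[17] ___X__
____X_
_XXX_X
__X_X_
[18] XXXX__
_X__X_
_XXX_X
__X_X_
[19] XXXX__
XX__X_
X_XX_X
X_X_X_
[20] XXXXX_
XX_X_X
X_XXXX
X_X_X_
[21] XXXXX_
XXXX_X
XX__XX
X___X_
[22] XXXXX_
_XXX_X
____XX
____X_
[23] XX____
_XX__X
____XX
____X_
[24] XX__XX
_XX___
____XX
____X_

0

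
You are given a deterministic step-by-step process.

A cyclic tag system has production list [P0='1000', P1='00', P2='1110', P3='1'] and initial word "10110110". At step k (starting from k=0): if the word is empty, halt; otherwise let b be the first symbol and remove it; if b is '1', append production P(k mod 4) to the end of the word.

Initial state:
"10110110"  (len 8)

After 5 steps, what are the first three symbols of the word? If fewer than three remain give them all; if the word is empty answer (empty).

110

0) "10110110"  (len 8)
1) "01101101000"  (len 11)
2) "1101101000"  (len 10)
3) "1011010001110"  (len 13)
4) "0110100011101"  (len 13)
5) "110100011101"  (len 12)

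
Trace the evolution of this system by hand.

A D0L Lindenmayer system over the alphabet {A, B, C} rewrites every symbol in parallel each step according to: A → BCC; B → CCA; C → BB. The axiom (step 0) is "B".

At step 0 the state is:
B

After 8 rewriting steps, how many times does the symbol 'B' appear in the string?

865

[0] B
[1] CCA
[2] BBBBBCC
[3] CCACCACCACCACCABBBB
[4] BBBBBCCBBBBBCCBBBBBCCBBBBBCCBBBBBCCCCACCACCACCA
[5] CCACCACCACCACCABBBBCCACCACCACCACCABBBBCCACCACCACCACCABBBBC…ACCACCABBBBCCACCACCACCACCABBBBBBBBBCCBBBBBCCBBBBBCCBBBBBCC  (len 123)
[6] BBBBBCCBBBBBCCBBBBBCCBBBBBCCBBBBBCCCCACCACCACCABBBBBCCBBBB…BCCACCACCACCACCABBBBCCACCACCACCACCABBBBCCACCACCACCACCABBBB  (len 311)
[7] CCACCACCACCACCABBBBCCACCACCACCACCABBBBCCACCACCACCACCABBBBC…CACCACCACCABBBBBCCBBBBBCCBBBBBCCBBBBBCCBBBBBCCCCACCACCACCA  (len 803)
[8] BBBBBCCBBBBBCCBBBBBCCBBBBBCCBBBBBCCCCACCACCACCABBBBBCCBBBB…ACCACCABBBBCCACCACCACCACCABBBBBBBBBCCBBBBBCCBBBBBCCBBBBBCC  (len 2047)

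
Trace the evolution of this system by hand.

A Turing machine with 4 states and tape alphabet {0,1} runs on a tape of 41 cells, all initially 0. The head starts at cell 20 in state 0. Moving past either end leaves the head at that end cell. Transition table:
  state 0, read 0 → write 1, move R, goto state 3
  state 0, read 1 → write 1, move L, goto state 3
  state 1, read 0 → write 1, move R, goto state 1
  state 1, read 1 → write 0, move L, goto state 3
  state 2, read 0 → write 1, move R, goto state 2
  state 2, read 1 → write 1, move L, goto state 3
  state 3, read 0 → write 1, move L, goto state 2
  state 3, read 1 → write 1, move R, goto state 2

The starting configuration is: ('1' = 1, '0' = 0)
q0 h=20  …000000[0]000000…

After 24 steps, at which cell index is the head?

t=0: q0 h=20  …000000[0]000000…
t=1: q3 h=21  …000001[0]000000…
t=2: q2 h=20  …000000[1]100000…
t=3: q3 h=19  …000000[0]110000…
t=4: q2 h=18  …000000[0]111000…
t=5: q2 h=19  …000001[1]110000…
t=6: q3 h=18  …000000[1]111000…
t=7: q2 h=19  …000001[1]110000…
t=8: q3 h=18  …000000[1]111000…
t=9: q2 h=19  …000001[1]110000…
t=10: q3 h=18  …000000[1]111000…
t=11: q2 h=19  …000001[1]110000…
t=12: q3 h=18  …000000[1]111000…
t=13: q2 h=19  …000001[1]110000…
t=14: q3 h=18  …000000[1]111000…
t=15: q2 h=19  …000001[1]110000…
t=16: q3 h=18  …000000[1]111000…
t=17: q2 h=19  …000001[1]110000…
t=18: q3 h=18  …000000[1]111000…
t=19: q2 h=19  …000001[1]110000…
t=20: q3 h=18  …000000[1]111000…
t=21: q2 h=19  …000001[1]110000…
t=22: q3 h=18  …000000[1]111000…
t=23: q2 h=19  …000001[1]110000…
t=24: q3 h=18  …000000[1]111000…

18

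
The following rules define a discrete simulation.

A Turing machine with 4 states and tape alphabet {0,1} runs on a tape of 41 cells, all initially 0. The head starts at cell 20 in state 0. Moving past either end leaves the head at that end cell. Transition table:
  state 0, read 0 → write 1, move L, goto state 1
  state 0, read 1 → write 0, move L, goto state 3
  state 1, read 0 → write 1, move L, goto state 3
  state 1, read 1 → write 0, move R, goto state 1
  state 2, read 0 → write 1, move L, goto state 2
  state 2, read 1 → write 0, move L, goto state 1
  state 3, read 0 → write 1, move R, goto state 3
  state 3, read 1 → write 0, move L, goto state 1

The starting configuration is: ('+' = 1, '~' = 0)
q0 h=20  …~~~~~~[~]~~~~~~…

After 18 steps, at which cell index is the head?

18

0) q0 h=20  …~~~~~~[~]~~~~~~…
1) q1 h=19  …~~~~~~[~]+~~~~~…
2) q3 h=18  …~~~~~~[~]++~~~~…
3) q3 h=19  …~~~~~+[+]+~~~~~…
4) q1 h=18  …~~~~~~[+]~+~~~~…
5) q1 h=19  …~~~~~~[~]+~~~~~…
6) q3 h=18  …~~~~~~[~]++~~~~…
7) q3 h=19  …~~~~~+[+]+~~~~~…
8) q1 h=18  …~~~~~~[+]~+~~~~…
9) q1 h=19  …~~~~~~[~]+~~~~~…
10) q3 h=18  …~~~~~~[~]++~~~~…
11) q3 h=19  …~~~~~+[+]+~~~~~…
12) q1 h=18  …~~~~~~[+]~+~~~~…
13) q1 h=19  …~~~~~~[~]+~~~~~…
14) q3 h=18  …~~~~~~[~]++~~~~…
15) q3 h=19  …~~~~~+[+]+~~~~~…
16) q1 h=18  …~~~~~~[+]~+~~~~…
17) q1 h=19  …~~~~~~[~]+~~~~~…
18) q3 h=18  …~~~~~~[~]++~~~~…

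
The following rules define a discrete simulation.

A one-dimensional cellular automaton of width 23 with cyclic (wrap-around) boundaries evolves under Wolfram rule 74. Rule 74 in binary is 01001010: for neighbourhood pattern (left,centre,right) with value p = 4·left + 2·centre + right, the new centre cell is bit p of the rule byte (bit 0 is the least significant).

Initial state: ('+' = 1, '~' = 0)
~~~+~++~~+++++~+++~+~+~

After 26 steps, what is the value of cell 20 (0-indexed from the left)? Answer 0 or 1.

step 0: ~~~+~++~~+++++~+++~+~+~
step 1: ~~+~~++~++~~~+~+~+~~~~~
step 2: ~+~~+++~++~~+~~~~~~~~~~
step 3: +~~++~+~++~+~~~~~~~~~~~
step 4: ~~+++~~~++~~~~~~~~~~~~+
step 5: ~++~+~~+++~~~~~~~~~~~+~
step 6: +++~~~++~+~~~~~~~~~~+~~
step 7: +~+~~+++~~~~~~~~~~~+~~+
step 8: +~~~++~+~~~~~~~~~~+~~++
step 9: +~~+++~~~~~~~~~~~+~~++~
step 10: ~~++~+~~~~~~~~~~+~~+++~
step 11: ~+++~~~~~~~~~~~+~~++~+~
step 12: ++~+~~~~~~~~~~+~~+++~~~
step 13: ++~~~~~~~~~~~+~~++~+~~+
step 14: ~+~~~~~~~~~~+~~+++~~~++
step 15: ~~~~~~~~~~~+~~++~+~~+++
step 16: ~~~~~~~~~~+~~+++~~~++~+
step 17: ~~~~~~~~~+~~++~+~~+++~~
step 18: ~~~~~~~~+~~+++~~~++~+~~
step 19: ~~~~~~~+~~++~+~~+++~~~~
step 20: ~~~~~~+~~+++~~~++~+~~~~
step 21: ~~~~~+~~++~+~~+++~~~~~~
step 22: ~~~~+~~+++~~~++~+~~~~~~
step 23: ~~~+~~++~+~~+++~~~~~~~~
step 24: ~~+~~+++~~~++~+~~~~~~~~
step 25: ~+~~++~+~~+++~~~~~~~~~~
step 26: +~~+++~~~++~+~~~~~~~~~~

0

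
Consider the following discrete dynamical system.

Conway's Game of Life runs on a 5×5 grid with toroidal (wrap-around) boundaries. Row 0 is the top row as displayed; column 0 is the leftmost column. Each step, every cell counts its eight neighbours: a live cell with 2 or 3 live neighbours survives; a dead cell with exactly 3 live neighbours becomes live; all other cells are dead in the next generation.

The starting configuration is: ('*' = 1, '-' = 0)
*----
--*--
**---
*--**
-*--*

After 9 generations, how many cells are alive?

0) *----
--*--
**---
*--**
-*--*
1) **---
*----
****-
--**-
-*-*-
2) ***-*
-----
*--*-
*----
**-**
3) --*--
--**-
----*
--**-
---*-
4) --*--
--**-
----*
--***
---*-
5) --*--
--**-
----*
--*-*
----*
6) --*--
--**-
--*-*
*---*
-----
7) --**-
-**--
***-*
*--**
-----
8) -***-
----*
-----
--**-
--*--
9) -***-
--**-
---*-
--**-
-----

8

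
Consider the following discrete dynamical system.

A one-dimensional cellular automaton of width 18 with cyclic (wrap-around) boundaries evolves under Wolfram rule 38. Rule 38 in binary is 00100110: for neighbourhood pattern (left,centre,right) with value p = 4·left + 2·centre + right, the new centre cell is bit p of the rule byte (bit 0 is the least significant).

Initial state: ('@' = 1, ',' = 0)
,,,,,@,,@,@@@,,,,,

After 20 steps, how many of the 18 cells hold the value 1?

step 0: ,,,,,@,,@,@@@,,,,,
step 1: ,,,,@@,@@@,,,,,,,,
step 2: ,,,@,,@,,,,,,,,,,,
step 3: ,,@@,@@,,,,,,,,,,,
step 4: ,@,,@,,,,,,,,,,,,,
step 5: @@,@@,,,,,,,,,,,,,
step 6: ,,@,,,,,,,,,,,,,,@
step 7: ,@@,,,,,,,,,,,,,@@
step 8: @,,,,,,,,,,,,,,@,,
step 9: @,,,,,,,,,,,,,@@,@
step 10: ,,,,,,,,,,,,,@,,@,
step 11: ,,,,,,,,,,,,@@,@@,
step 12: ,,,,,,,,,,,@,,@,,,
step 13: ,,,,,,,,,,@@,@@,,,
step 14: ,,,,,,,,,@,,@,,,,,
step 15: ,,,,,,,,@@,@@,,,,,
step 16: ,,,,,,,@,,@,,,,,,,
step 17: ,,,,,,@@,@@,,,,,,,
step 18: ,,,,,@,,@,,,,,,,,,
step 19: ,,,,@@,@@,,,,,,,,,
step 20: ,,,@,,@,,,,,,,,,,,

2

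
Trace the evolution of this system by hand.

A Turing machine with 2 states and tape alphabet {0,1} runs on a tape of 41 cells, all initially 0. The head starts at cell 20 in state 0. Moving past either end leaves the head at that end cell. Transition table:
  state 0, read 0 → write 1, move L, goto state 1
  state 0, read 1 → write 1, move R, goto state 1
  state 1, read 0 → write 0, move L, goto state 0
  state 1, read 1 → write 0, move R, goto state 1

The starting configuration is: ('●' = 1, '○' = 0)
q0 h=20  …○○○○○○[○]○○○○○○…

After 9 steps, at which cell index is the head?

11

k=0  q0 h=20  …○○○○○○[○]○○○○○○…
k=1  q1 h=19  …○○○○○○[○]●○○○○○…
k=2  q0 h=18  …○○○○○○[○]○●○○○○…
k=3  q1 h=17  …○○○○○○[○]●○●○○○…
k=4  q0 h=16  …○○○○○○[○]○●○●○○…
k=5  q1 h=15  …○○○○○○[○]●○●○●○…
k=6  q0 h=14  …○○○○○○[○]○●○●○●…
k=7  q1 h=13  …○○○○○○[○]●○●○●○…
k=8  q0 h=12  …○○○○○○[○]○●○●○●…
k=9  q1 h=11  …○○○○○○[○]●○●○●○…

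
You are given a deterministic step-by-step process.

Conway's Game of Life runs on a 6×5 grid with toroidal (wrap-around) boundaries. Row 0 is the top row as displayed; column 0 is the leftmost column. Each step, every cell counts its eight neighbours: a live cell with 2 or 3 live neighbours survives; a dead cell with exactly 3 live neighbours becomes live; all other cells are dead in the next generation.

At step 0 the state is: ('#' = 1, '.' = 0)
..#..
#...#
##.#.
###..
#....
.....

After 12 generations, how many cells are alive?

6

k=0  ..#..
#...#
##.#.
###..
#....
.....
k=1  .....
#.###
...#.
..#..
#....
.....
k=2  ...##
..###
.#...
.....
.....
.....
k=3  ..#.#
#.#.#
..##.
.....
.....
.....
k=4  ##..#
#.#.#
.####
.....
.....
.....
k=5  .#.##
.....
.##.#
..##.
.....
#....
k=6  #...#
.#..#
.##..
.###.
.....
#...#
k=7  .#.#.
.####
.....
.#.#.
#####
#...#
k=8  .#...
##.##
##..#
.#.#.
.....
.....
k=9  .##.#
...#.
.....
.##.#
.....
.....
k=10  ..##.
..##.
..##.
.....
.....
.....
k=11  ..##.
.#..#
..##.
.....
.....
.....
k=12  ..##.
.#..#
..##.
.....
.....
.....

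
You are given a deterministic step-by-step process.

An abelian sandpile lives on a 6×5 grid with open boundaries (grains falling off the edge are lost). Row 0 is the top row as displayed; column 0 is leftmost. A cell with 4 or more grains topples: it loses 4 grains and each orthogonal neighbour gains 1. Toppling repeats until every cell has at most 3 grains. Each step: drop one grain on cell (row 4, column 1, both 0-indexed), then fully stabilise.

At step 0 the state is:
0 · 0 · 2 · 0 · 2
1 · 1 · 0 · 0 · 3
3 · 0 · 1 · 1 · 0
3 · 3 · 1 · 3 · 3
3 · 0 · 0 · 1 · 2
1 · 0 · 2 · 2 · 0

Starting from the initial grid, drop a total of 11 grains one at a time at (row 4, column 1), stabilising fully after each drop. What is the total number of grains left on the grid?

46

step 0: 0 · 0 · 2 · 0 · 2
1 · 1 · 0 · 0 · 3
3 · 0 · 1 · 1 · 0
3 · 3 · 1 · 3 · 3
3 · 0 · 0 · 1 · 2
1 · 0 · 2 · 2 · 0
step 1: 0 · 0 · 2 · 0 · 2
1 · 1 · 0 · 0 · 3
3 · 0 · 1 · 1 · 0
3 · 3 · 1 · 3 · 3
3 · 1 · 0 · 1 · 2
1 · 0 · 2 · 2 · 0
step 2: 0 · 0 · 2 · 0 · 2
1 · 1 · 0 · 0 · 3
3 · 0 · 1 · 1 · 0
3 · 3 · 1 · 3 · 3
3 · 2 · 0 · 1 · 2
1 · 0 · 2 · 2 · 0
step 3: 0 · 0 · 2 · 0 · 2
1 · 1 · 0 · 0 · 3
3 · 0 · 1 · 1 · 0
3 · 3 · 1 · 3 · 3
3 · 3 · 0 · 1 · 2
1 · 0 · 2 · 2 · 0
step 4: 0 · 0 · 2 · 0 · 2
2 · 1 · 0 · 0 · 3
0 · 2 · 1 · 1 · 0
2 · 1 · 2 · 3 · 3
1 · 2 · 1 · 1 · 2
2 · 1 · 2 · 2 · 0
step 5: 0 · 0 · 2 · 0 · 2
2 · 1 · 0 · 0 · 3
0 · 2 · 1 · 1 · 0
2 · 1 · 2 · 3 · 3
1 · 3 · 1 · 1 · 2
2 · 1 · 2 · 2 · 0
step 6: 0 · 0 · 2 · 0 · 2
2 · 1 · 0 · 0 · 3
0 · 2 · 1 · 1 · 0
2 · 2 · 2 · 3 · 3
2 · 0 · 2 · 1 · 2
2 · 2 · 2 · 2 · 0
step 7: 0 · 0 · 2 · 0 · 2
2 · 1 · 0 · 0 · 3
0 · 2 · 1 · 1 · 0
2 · 2 · 2 · 3 · 3
2 · 1 · 2 · 1 · 2
2 · 2 · 2 · 2 · 0
step 8: 0 · 0 · 2 · 0 · 2
2 · 1 · 0 · 0 · 3
0 · 2 · 1 · 1 · 0
2 · 2 · 2 · 3 · 3
2 · 2 · 2 · 1 · 2
2 · 2 · 2 · 2 · 0
step 9: 0 · 0 · 2 · 0 · 2
2 · 1 · 0 · 0 · 3
0 · 2 · 1 · 1 · 0
2 · 2 · 2 · 3 · 3
2 · 3 · 2 · 1 · 2
2 · 2 · 2 · 2 · 0
step 10: 0 · 0 · 2 · 0 · 2
2 · 1 · 0 · 0 · 3
0 · 2 · 1 · 1 · 0
2 · 3 · 2 · 3 · 3
3 · 0 · 3 · 1 · 2
2 · 3 · 2 · 2 · 0
step 11: 0 · 0 · 2 · 0 · 2
2 · 1 · 0 · 0 · 3
0 · 2 · 1 · 1 · 0
2 · 3 · 2 · 3 · 3
3 · 1 · 3 · 1 · 2
2 · 3 · 2 · 2 · 0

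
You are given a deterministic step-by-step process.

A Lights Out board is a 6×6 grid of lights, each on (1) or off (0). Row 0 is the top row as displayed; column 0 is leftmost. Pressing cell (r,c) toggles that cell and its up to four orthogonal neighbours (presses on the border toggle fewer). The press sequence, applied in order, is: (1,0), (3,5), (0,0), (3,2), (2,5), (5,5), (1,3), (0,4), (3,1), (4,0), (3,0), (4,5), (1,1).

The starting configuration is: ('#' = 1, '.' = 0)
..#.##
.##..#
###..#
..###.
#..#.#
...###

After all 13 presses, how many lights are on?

gen 0: ..#.##
.##..#
###..#
..###.
#..#.#
...###
gen 1: #.#.##
#.#..#
.##..#
..###.
#..#.#
...###
gen 2: #.#.##
#.#..#
.##...
..##.#
#..#..
...###
gen 3: .##.##
..#..#
.##...
..##.#
#..#..
...###
gen 4: .##.##
..#..#
.#....
.#...#
#.##..
...###
gen 5: .##.##
..#...
.#..##
.#....
#.##..
...###
gen 6: .##.##
..#...
.#..##
.#....
#.##.#
...#..
gen 7: .#####
...##.
.#.###
.#....
#.##.#
...#..
gen 8: .##...
...#..
.#.###
.#....
#.##.#
...#..
gen 9: .##...
...#..
...###
#.#...
####.#
...#..
gen 10: .##...
...#..
...###
..#...
..##.#
#..#..
gen 11: .##...
...#..
#..###
###...
#.##.#
#..#..
gen 12: .##...
...#..
#..###
###..#
#.###.
#..#.#
gen 13: ..#...
####..
##.###
###..#
#.###.
#..#.#

21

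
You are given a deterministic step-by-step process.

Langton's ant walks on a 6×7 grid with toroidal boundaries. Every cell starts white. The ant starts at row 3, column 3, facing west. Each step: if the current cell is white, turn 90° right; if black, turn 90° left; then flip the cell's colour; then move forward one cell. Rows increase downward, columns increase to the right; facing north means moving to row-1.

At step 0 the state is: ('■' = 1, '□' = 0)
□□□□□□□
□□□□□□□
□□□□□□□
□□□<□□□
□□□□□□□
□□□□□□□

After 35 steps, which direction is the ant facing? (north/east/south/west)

north

t=0: □□□□□□□
□□□□□□□
□□□□□□□
□□□<□□□
□□□□□□□
□□□□□□□
t=1: □□□□□□□
□□□□□□□
□□□^□□□
□□□■□□□
□□□□□□□
□□□□□□□
t=2: □□□□□□□
□□□□□□□
□□□■>□□
□□□■□□□
□□□□□□□
□□□□□□□
t=3: □□□□□□□
□□□□□□□
□□□■■□□
□□□■v□□
□□□□□□□
□□□□□□□
t=4: □□□□□□□
□□□□□□□
□□□■■□□
□□□<■□□
□□□□□□□
□□□□□□□
t=5: □□□□□□□
□□□□□□□
□□□■■□□
□□□□■□□
□□□v□□□
□□□□□□□
t=6: □□□□□□□
□□□□□□□
□□□■■□□
□□□□■□□
□□<■□□□
□□□□□□□
t=7: □□□□□□□
□□□□□□□
□□□■■□□
□□^□■□□
□□■■□□□
□□□□□□□
t=8: □□□□□□□
□□□□□□□
□□□■■□□
□□■>■□□
□□■■□□□
□□□□□□□
t=9: □□□□□□□
□□□□□□□
□□□■■□□
□□■■■□□
□□■v□□□
□□□□□□□
t=10: □□□□□□□
□□□□□□□
□□□■■□□
□□■■■□□
□□■□>□□
□□□□□□□
t=11: □□□□□□□
□□□□□□□
□□□■■□□
□□■■■□□
□□■□■□□
□□□□v□□
t=12: □□□□□□□
□□□□□□□
□□□■■□□
□□■■■□□
□□■□■□□
□□□<■□□
t=13: □□□□□□□
□□□□□□□
□□□■■□□
□□■■■□□
□□■^■□□
□□□■■□□
t=14: □□□□□□□
□□□□□□□
□□□■■□□
□□■■■□□
□□■■>□□
□□□■■□□
t=15: □□□□□□□
□□□□□□□
□□□■■□□
□□■■^□□
□□■■□□□
□□□■■□□
t=16: □□□□□□□
□□□□□□□
□□□■■□□
□□■<□□□
□□■■□□□
□□□■■□□
t=17: □□□□□□□
□□□□□□□
□□□■■□□
□□■□□□□
□□■v□□□
□□□■■□□
t=18: □□□□□□□
□□□□□□□
□□□■■□□
□□■□□□□
□□■□>□□
□□□■■□□
t=19: □□□□□□□
□□□□□□□
□□□■■□□
□□■□□□□
□□■□■□□
□□□■v□□
t=20: □□□□□□□
□□□□□□□
□□□■■□□
□□■□□□□
□□■□■□□
□□□■□>□
t=21: □□□□□v□
□□□□□□□
□□□■■□□
□□■□□□□
□□■□■□□
□□□■□■□
t=22: □□□□<■□
□□□□□□□
□□□■■□□
□□■□□□□
□□■□■□□
□□□■□■□
t=23: □□□□■■□
□□□□□□□
□□□■■□□
□□■□□□□
□□■□■□□
□□□■^■□
t=24: □□□□■■□
□□□□□□□
□□□■■□□
□□■□□□□
□□■□■□□
□□□■■>□
t=25: □□□□■■□
□□□□□□□
□□□■■□□
□□■□□□□
□□■□■^□
□□□■■□□
t=26: □□□□■■□
□□□□□□□
□□□■■□□
□□■□□□□
□□■□■■>
□□□■■□□
t=27: □□□□■■□
□□□□□□□
□□□■■□□
□□■□□□□
□□■□■■■
□□□■■□v
t=28: □□□□■■□
□□□□□□□
□□□■■□□
□□■□□□□
□□■□■■■
□□□■■<■
t=29: □□□□■■□
□□□□□□□
□□□■■□□
□□■□□□□
□□■□■^■
□□□■■■■
t=30: □□□□■■□
□□□□□□□
□□□■■□□
□□■□□□□
□□■□<□■
□□□■■■■
t=31: □□□□■■□
□□□□□□□
□□□■■□□
□□■□□□□
□□■□□□■
□□□■v■■
t=32: □□□□■■□
□□□□□□□
□□□■■□□
□□■□□□□
□□■□□□■
□□□■□>■
t=33: □□□□■■□
□□□□□□□
□□□■■□□
□□■□□□□
□□■□□^■
□□□■□□■
t=34: □□□□■■□
□□□□□□□
□□□■■□□
□□■□□□□
□□■□□■>
□□□■□□■
t=35: □□□□■■□
□□□□□□□
□□□■■□□
□□■□□□^
□□■□□■□
□□□■□□■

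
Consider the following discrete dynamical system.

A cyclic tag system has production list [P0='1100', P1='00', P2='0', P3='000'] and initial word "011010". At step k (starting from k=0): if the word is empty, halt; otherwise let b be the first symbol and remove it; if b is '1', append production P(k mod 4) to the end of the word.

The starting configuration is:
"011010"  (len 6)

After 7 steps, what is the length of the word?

6

t=0: "011010"  (len 6)
t=1: "11010"  (len 5)
t=2: "101000"  (len 6)
t=3: "010000"  (len 6)
t=4: "10000"  (len 5)
t=5: "00001100"  (len 8)
t=6: "0001100"  (len 7)
t=7: "001100"  (len 6)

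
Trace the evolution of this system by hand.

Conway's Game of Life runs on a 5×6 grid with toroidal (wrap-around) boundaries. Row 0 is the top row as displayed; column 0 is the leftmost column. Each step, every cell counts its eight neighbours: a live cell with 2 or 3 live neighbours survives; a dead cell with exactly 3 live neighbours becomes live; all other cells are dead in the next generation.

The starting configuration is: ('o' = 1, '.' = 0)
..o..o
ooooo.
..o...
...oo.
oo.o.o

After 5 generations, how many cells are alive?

t=0: ..o..o
ooooo.
..o...
...oo.
oo.o.o
t=1: ......
o...oo
.....o
oo.ooo
oo.o.o
t=2: .o....
o...oo
.o.o..
.o.o..
.o.o..
t=3: .oo.oo
ooo.oo
.o.o.o
oo.oo.
oo....
t=4: ....o.
......
......
...oo.
......
t=5: ......
......
......
......
...oo.

2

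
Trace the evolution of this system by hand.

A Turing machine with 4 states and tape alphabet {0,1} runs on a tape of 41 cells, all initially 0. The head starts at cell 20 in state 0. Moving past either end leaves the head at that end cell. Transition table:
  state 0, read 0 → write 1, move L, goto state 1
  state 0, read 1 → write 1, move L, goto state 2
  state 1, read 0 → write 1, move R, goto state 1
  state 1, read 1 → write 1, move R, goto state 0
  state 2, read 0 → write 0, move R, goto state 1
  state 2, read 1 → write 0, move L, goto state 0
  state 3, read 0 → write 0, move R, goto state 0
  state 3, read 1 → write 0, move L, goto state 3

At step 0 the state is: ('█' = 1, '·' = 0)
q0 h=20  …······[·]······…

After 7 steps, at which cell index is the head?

t=0: q0 h=20  …······[·]······…
t=1: q1 h=19  …······[·]█·····…
t=2: q1 h=20  …·····█[█]······…
t=3: q0 h=21  …····██[·]······…
t=4: q1 h=20  …·····█[█]█·····…
t=5: q0 h=21  …····██[█]······…
t=6: q2 h=20  …·····█[█]█·····…
t=7: q0 h=19  …······[█]·█····…

19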